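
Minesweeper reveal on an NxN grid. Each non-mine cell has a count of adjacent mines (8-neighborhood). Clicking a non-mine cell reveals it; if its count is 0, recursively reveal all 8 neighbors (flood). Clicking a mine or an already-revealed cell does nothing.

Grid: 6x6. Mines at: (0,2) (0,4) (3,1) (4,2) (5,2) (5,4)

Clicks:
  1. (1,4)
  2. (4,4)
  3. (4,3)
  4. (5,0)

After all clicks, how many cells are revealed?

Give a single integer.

Click 1 (1,4) count=1: revealed 1 new [(1,4)] -> total=1
Click 2 (4,4) count=1: revealed 1 new [(4,4)] -> total=2
Click 3 (4,3) count=3: revealed 1 new [(4,3)] -> total=3
Click 4 (5,0) count=0: revealed 4 new [(4,0) (4,1) (5,0) (5,1)] -> total=7

Answer: 7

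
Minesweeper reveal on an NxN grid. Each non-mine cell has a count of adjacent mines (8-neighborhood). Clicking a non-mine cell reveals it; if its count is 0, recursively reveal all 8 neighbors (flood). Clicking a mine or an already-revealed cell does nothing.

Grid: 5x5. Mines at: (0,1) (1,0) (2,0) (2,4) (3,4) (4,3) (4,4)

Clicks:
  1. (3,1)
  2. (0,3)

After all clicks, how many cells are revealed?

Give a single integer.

Click 1 (3,1) count=1: revealed 1 new [(3,1)] -> total=1
Click 2 (0,3) count=0: revealed 6 new [(0,2) (0,3) (0,4) (1,2) (1,3) (1,4)] -> total=7

Answer: 7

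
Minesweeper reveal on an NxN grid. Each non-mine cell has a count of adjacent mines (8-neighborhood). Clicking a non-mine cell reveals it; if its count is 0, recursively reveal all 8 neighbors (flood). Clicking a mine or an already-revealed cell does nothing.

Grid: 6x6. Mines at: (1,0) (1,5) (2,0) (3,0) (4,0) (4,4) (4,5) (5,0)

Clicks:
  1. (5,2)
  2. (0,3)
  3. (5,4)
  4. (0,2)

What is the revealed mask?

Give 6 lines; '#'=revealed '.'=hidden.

Answer: .####.
.####.
.####.
.####.
.###..
.####.

Derivation:
Click 1 (5,2) count=0: revealed 22 new [(0,1) (0,2) (0,3) (0,4) (1,1) (1,2) (1,3) (1,4) (2,1) (2,2) (2,3) (2,4) (3,1) (3,2) (3,3) (3,4) (4,1) (4,2) (4,3) (5,1) (5,2) (5,3)] -> total=22
Click 2 (0,3) count=0: revealed 0 new [(none)] -> total=22
Click 3 (5,4) count=2: revealed 1 new [(5,4)] -> total=23
Click 4 (0,2) count=0: revealed 0 new [(none)] -> total=23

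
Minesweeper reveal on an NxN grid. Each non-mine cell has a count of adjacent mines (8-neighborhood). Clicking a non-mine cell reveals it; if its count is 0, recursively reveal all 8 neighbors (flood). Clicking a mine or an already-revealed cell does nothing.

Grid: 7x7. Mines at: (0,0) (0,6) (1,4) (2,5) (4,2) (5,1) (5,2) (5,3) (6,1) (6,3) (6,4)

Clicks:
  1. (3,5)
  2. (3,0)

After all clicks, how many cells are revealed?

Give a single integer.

Click 1 (3,5) count=1: revealed 1 new [(3,5)] -> total=1
Click 2 (3,0) count=0: revealed 17 new [(0,1) (0,2) (0,3) (1,0) (1,1) (1,2) (1,3) (2,0) (2,1) (2,2) (2,3) (3,0) (3,1) (3,2) (3,3) (4,0) (4,1)] -> total=18

Answer: 18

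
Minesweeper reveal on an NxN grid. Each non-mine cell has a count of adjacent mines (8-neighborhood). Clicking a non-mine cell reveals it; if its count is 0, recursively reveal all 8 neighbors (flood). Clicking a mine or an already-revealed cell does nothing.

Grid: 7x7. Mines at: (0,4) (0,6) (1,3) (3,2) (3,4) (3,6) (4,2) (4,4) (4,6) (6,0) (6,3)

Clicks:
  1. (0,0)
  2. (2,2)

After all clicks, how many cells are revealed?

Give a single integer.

Answer: 15

Derivation:
Click 1 (0,0) count=0: revealed 15 new [(0,0) (0,1) (0,2) (1,0) (1,1) (1,2) (2,0) (2,1) (2,2) (3,0) (3,1) (4,0) (4,1) (5,0) (5,1)] -> total=15
Click 2 (2,2) count=2: revealed 0 new [(none)] -> total=15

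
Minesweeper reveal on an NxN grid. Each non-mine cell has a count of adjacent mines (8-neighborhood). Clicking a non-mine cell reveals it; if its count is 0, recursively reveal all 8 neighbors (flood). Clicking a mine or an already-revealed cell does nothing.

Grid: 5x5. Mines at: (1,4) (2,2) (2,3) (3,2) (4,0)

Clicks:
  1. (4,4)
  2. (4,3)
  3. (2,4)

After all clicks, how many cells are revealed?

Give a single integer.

Answer: 5

Derivation:
Click 1 (4,4) count=0: revealed 4 new [(3,3) (3,4) (4,3) (4,4)] -> total=4
Click 2 (4,3) count=1: revealed 0 new [(none)] -> total=4
Click 3 (2,4) count=2: revealed 1 new [(2,4)] -> total=5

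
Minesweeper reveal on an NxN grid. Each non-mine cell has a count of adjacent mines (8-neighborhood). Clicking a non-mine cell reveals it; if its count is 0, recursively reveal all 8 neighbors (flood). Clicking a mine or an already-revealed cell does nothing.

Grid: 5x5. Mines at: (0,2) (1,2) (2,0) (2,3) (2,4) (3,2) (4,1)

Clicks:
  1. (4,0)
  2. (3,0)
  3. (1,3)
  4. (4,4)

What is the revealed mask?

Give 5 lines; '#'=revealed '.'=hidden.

Answer: .....
...#.
.....
#..##
#..##

Derivation:
Click 1 (4,0) count=1: revealed 1 new [(4,0)] -> total=1
Click 2 (3,0) count=2: revealed 1 new [(3,0)] -> total=2
Click 3 (1,3) count=4: revealed 1 new [(1,3)] -> total=3
Click 4 (4,4) count=0: revealed 4 new [(3,3) (3,4) (4,3) (4,4)] -> total=7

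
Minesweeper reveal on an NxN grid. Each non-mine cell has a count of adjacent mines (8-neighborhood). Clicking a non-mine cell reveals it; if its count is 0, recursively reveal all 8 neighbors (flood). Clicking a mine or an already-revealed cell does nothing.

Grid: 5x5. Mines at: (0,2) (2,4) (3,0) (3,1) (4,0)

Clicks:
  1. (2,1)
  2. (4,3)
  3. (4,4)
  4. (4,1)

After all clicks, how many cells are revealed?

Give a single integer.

Answer: 8

Derivation:
Click 1 (2,1) count=2: revealed 1 new [(2,1)] -> total=1
Click 2 (4,3) count=0: revealed 6 new [(3,2) (3,3) (3,4) (4,2) (4,3) (4,4)] -> total=7
Click 3 (4,4) count=0: revealed 0 new [(none)] -> total=7
Click 4 (4,1) count=3: revealed 1 new [(4,1)] -> total=8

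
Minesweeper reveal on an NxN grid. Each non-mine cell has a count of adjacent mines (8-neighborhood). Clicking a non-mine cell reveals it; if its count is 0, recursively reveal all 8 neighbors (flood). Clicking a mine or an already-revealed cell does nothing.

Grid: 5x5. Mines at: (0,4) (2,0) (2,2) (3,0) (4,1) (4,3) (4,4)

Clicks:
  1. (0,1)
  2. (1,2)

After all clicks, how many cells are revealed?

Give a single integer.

Click 1 (0,1) count=0: revealed 8 new [(0,0) (0,1) (0,2) (0,3) (1,0) (1,1) (1,2) (1,3)] -> total=8
Click 2 (1,2) count=1: revealed 0 new [(none)] -> total=8

Answer: 8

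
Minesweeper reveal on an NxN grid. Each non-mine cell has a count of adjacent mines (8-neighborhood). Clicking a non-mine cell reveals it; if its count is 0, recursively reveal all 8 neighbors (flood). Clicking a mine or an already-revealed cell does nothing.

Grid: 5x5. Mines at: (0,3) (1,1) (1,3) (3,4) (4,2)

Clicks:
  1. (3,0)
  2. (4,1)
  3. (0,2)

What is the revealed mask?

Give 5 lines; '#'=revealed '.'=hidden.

Answer: ..#..
.....
##...
##...
##...

Derivation:
Click 1 (3,0) count=0: revealed 6 new [(2,0) (2,1) (3,0) (3,1) (4,0) (4,1)] -> total=6
Click 2 (4,1) count=1: revealed 0 new [(none)] -> total=6
Click 3 (0,2) count=3: revealed 1 new [(0,2)] -> total=7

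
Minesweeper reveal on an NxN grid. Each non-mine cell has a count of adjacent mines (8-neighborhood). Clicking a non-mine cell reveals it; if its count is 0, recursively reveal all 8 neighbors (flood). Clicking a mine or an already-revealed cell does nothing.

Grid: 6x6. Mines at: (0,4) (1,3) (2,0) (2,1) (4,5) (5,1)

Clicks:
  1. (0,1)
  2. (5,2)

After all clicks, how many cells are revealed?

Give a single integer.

Answer: 7

Derivation:
Click 1 (0,1) count=0: revealed 6 new [(0,0) (0,1) (0,2) (1,0) (1,1) (1,2)] -> total=6
Click 2 (5,2) count=1: revealed 1 new [(5,2)] -> total=7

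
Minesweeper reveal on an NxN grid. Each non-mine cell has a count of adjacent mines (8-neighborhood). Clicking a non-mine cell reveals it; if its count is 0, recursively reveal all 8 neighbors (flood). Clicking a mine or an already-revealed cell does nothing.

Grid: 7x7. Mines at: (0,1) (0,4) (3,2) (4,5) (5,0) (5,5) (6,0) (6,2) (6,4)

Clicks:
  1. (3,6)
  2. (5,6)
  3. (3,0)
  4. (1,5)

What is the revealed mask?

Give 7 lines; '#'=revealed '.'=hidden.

Click 1 (3,6) count=1: revealed 1 new [(3,6)] -> total=1
Click 2 (5,6) count=2: revealed 1 new [(5,6)] -> total=2
Click 3 (3,0) count=0: revealed 8 new [(1,0) (1,1) (2,0) (2,1) (3,0) (3,1) (4,0) (4,1)] -> total=10
Click 4 (1,5) count=1: revealed 1 new [(1,5)] -> total=11

Answer: .......
##...#.
##.....
##....#
##.....
......#
.......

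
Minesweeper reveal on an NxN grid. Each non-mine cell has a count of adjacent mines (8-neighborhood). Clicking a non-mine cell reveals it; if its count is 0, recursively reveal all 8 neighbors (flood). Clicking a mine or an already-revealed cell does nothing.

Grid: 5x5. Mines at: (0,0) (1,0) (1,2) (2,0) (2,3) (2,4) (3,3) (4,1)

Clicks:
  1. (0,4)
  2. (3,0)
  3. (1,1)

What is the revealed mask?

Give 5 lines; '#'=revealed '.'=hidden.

Click 1 (0,4) count=0: revealed 4 new [(0,3) (0,4) (1,3) (1,4)] -> total=4
Click 2 (3,0) count=2: revealed 1 new [(3,0)] -> total=5
Click 3 (1,1) count=4: revealed 1 new [(1,1)] -> total=6

Answer: ...##
.#.##
.....
#....
.....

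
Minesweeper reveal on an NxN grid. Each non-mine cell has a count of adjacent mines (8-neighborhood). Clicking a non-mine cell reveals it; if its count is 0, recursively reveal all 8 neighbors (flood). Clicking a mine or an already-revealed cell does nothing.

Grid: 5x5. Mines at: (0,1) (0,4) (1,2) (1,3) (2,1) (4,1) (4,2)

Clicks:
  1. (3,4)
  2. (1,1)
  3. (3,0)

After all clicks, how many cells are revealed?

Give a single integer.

Answer: 8

Derivation:
Click 1 (3,4) count=0: revealed 6 new [(2,3) (2,4) (3,3) (3,4) (4,3) (4,4)] -> total=6
Click 2 (1,1) count=3: revealed 1 new [(1,1)] -> total=7
Click 3 (3,0) count=2: revealed 1 new [(3,0)] -> total=8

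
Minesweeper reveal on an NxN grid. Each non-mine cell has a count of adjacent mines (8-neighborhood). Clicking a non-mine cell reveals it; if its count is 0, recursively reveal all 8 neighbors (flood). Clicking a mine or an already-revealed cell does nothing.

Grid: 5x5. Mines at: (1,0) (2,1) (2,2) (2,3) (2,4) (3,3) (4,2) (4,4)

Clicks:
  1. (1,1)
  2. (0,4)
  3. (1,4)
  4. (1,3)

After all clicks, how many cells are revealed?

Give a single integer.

Click 1 (1,1) count=3: revealed 1 new [(1,1)] -> total=1
Click 2 (0,4) count=0: revealed 7 new [(0,1) (0,2) (0,3) (0,4) (1,2) (1,3) (1,4)] -> total=8
Click 3 (1,4) count=2: revealed 0 new [(none)] -> total=8
Click 4 (1,3) count=3: revealed 0 new [(none)] -> total=8

Answer: 8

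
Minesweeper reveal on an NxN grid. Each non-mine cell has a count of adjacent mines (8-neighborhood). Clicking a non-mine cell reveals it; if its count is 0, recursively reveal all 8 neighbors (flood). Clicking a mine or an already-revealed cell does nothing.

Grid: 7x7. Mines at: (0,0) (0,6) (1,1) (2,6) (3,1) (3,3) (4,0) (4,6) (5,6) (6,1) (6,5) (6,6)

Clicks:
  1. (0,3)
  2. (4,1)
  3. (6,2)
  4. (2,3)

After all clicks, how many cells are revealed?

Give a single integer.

Answer: 14

Derivation:
Click 1 (0,3) count=0: revealed 12 new [(0,2) (0,3) (0,4) (0,5) (1,2) (1,3) (1,4) (1,5) (2,2) (2,3) (2,4) (2,5)] -> total=12
Click 2 (4,1) count=2: revealed 1 new [(4,1)] -> total=13
Click 3 (6,2) count=1: revealed 1 new [(6,2)] -> total=14
Click 4 (2,3) count=1: revealed 0 new [(none)] -> total=14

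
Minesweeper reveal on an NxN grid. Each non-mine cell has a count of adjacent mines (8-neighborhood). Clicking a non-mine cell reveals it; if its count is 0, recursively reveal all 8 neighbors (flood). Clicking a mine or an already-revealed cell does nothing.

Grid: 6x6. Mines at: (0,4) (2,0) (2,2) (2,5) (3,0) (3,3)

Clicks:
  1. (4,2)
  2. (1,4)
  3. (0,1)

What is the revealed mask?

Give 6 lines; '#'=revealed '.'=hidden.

Answer: ####..
#####.
......
......
..#...
......

Derivation:
Click 1 (4,2) count=1: revealed 1 new [(4,2)] -> total=1
Click 2 (1,4) count=2: revealed 1 new [(1,4)] -> total=2
Click 3 (0,1) count=0: revealed 8 new [(0,0) (0,1) (0,2) (0,3) (1,0) (1,1) (1,2) (1,3)] -> total=10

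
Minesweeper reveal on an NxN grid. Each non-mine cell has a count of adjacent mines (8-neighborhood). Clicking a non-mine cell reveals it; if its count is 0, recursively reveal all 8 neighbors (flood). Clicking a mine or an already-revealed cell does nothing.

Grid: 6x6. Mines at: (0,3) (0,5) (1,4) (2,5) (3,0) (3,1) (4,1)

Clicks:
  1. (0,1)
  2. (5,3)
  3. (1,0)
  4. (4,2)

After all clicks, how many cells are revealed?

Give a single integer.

Click 1 (0,1) count=0: revealed 9 new [(0,0) (0,1) (0,2) (1,0) (1,1) (1,2) (2,0) (2,1) (2,2)] -> total=9
Click 2 (5,3) count=0: revealed 14 new [(2,3) (2,4) (3,2) (3,3) (3,4) (3,5) (4,2) (4,3) (4,4) (4,5) (5,2) (5,3) (5,4) (5,5)] -> total=23
Click 3 (1,0) count=0: revealed 0 new [(none)] -> total=23
Click 4 (4,2) count=2: revealed 0 new [(none)] -> total=23

Answer: 23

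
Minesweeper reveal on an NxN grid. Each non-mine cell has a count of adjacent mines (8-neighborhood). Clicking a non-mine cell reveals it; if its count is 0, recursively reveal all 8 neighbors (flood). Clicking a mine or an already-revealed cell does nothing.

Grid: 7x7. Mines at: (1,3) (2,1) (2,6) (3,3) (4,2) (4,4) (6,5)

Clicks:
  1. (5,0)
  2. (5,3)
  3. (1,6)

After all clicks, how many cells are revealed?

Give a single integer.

Answer: 15

Derivation:
Click 1 (5,0) count=0: revealed 14 new [(3,0) (3,1) (4,0) (4,1) (5,0) (5,1) (5,2) (5,3) (5,4) (6,0) (6,1) (6,2) (6,3) (6,4)] -> total=14
Click 2 (5,3) count=2: revealed 0 new [(none)] -> total=14
Click 3 (1,6) count=1: revealed 1 new [(1,6)] -> total=15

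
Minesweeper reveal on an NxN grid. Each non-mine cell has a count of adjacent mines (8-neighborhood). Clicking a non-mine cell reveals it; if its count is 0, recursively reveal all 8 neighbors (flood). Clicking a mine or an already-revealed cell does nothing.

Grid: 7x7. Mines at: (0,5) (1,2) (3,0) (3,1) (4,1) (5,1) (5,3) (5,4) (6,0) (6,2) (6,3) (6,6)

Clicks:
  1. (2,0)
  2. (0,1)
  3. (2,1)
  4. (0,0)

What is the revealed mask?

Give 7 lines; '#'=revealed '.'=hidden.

Answer: ##.....
##.....
##.....
.......
.......
.......
.......

Derivation:
Click 1 (2,0) count=2: revealed 1 new [(2,0)] -> total=1
Click 2 (0,1) count=1: revealed 1 new [(0,1)] -> total=2
Click 3 (2,1) count=3: revealed 1 new [(2,1)] -> total=3
Click 4 (0,0) count=0: revealed 3 new [(0,0) (1,0) (1,1)] -> total=6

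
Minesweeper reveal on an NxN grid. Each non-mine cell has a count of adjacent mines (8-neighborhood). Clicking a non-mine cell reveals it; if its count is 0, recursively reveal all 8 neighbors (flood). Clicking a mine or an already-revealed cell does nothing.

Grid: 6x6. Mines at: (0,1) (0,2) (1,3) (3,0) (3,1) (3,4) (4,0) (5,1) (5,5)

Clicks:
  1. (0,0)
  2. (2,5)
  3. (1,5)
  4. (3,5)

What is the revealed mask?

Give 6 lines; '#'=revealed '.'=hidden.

Click 1 (0,0) count=1: revealed 1 new [(0,0)] -> total=1
Click 2 (2,5) count=1: revealed 1 new [(2,5)] -> total=2
Click 3 (1,5) count=0: revealed 5 new [(0,4) (0,5) (1,4) (1,5) (2,4)] -> total=7
Click 4 (3,5) count=1: revealed 1 new [(3,5)] -> total=8

Answer: #...##
....##
....##
.....#
......
......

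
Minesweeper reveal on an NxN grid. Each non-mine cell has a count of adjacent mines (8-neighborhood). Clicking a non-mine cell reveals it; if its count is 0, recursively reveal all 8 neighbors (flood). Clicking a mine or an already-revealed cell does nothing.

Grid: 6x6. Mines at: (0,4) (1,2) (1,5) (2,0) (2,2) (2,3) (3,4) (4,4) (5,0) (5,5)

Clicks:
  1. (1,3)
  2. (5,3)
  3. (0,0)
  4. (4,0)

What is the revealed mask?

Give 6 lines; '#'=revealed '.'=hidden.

Click 1 (1,3) count=4: revealed 1 new [(1,3)] -> total=1
Click 2 (5,3) count=1: revealed 1 new [(5,3)] -> total=2
Click 3 (0,0) count=0: revealed 4 new [(0,0) (0,1) (1,0) (1,1)] -> total=6
Click 4 (4,0) count=1: revealed 1 new [(4,0)] -> total=7

Answer: ##....
##.#..
......
......
#.....
...#..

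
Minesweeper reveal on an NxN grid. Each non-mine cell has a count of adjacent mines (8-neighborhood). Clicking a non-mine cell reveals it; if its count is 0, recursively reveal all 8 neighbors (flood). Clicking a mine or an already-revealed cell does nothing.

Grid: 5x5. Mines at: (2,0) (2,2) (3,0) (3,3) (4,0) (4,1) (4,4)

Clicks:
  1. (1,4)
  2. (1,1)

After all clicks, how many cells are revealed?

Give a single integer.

Answer: 12

Derivation:
Click 1 (1,4) count=0: revealed 12 new [(0,0) (0,1) (0,2) (0,3) (0,4) (1,0) (1,1) (1,2) (1,3) (1,4) (2,3) (2,4)] -> total=12
Click 2 (1,1) count=2: revealed 0 new [(none)] -> total=12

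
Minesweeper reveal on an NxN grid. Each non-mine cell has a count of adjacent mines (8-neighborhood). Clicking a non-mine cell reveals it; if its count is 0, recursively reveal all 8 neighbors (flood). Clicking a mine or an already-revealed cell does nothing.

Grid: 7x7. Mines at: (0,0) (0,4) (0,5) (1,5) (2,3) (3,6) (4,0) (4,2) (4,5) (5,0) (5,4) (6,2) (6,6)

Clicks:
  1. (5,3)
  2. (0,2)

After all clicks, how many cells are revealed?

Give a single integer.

Answer: 7

Derivation:
Click 1 (5,3) count=3: revealed 1 new [(5,3)] -> total=1
Click 2 (0,2) count=0: revealed 6 new [(0,1) (0,2) (0,3) (1,1) (1,2) (1,3)] -> total=7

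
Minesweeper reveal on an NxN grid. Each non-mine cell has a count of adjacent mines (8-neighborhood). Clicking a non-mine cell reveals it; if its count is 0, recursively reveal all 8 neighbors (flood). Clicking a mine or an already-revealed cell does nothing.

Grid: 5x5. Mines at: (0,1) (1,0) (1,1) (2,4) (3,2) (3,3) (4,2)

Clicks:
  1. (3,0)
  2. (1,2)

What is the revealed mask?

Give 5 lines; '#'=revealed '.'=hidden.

Click 1 (3,0) count=0: revealed 6 new [(2,0) (2,1) (3,0) (3,1) (4,0) (4,1)] -> total=6
Click 2 (1,2) count=2: revealed 1 new [(1,2)] -> total=7

Answer: .....
..#..
##...
##...
##...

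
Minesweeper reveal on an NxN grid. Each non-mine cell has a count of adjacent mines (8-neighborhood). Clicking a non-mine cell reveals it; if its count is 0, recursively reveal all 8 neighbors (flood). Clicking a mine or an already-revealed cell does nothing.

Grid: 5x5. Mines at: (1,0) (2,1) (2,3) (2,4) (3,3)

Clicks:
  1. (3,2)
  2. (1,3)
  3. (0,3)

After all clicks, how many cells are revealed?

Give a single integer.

Click 1 (3,2) count=3: revealed 1 new [(3,2)] -> total=1
Click 2 (1,3) count=2: revealed 1 new [(1,3)] -> total=2
Click 3 (0,3) count=0: revealed 7 new [(0,1) (0,2) (0,3) (0,4) (1,1) (1,2) (1,4)] -> total=9

Answer: 9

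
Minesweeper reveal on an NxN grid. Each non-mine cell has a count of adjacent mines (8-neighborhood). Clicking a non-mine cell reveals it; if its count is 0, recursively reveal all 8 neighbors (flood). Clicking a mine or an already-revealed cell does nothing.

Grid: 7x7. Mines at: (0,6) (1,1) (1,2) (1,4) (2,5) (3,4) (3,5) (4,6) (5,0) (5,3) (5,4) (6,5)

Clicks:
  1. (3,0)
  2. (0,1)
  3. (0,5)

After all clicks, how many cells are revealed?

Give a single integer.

Click 1 (3,0) count=0: revealed 12 new [(2,0) (2,1) (2,2) (2,3) (3,0) (3,1) (3,2) (3,3) (4,0) (4,1) (4,2) (4,3)] -> total=12
Click 2 (0,1) count=2: revealed 1 new [(0,1)] -> total=13
Click 3 (0,5) count=2: revealed 1 new [(0,5)] -> total=14

Answer: 14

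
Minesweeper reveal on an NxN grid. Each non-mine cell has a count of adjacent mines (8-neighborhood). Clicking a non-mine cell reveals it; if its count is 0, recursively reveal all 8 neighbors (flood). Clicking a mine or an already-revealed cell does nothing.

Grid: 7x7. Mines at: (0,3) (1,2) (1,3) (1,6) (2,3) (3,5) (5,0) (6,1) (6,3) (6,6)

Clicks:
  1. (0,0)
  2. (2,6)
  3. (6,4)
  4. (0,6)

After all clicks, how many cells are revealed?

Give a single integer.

Answer: 24

Derivation:
Click 1 (0,0) count=0: revealed 21 new [(0,0) (0,1) (1,0) (1,1) (2,0) (2,1) (2,2) (3,0) (3,1) (3,2) (3,3) (3,4) (4,0) (4,1) (4,2) (4,3) (4,4) (5,1) (5,2) (5,3) (5,4)] -> total=21
Click 2 (2,6) count=2: revealed 1 new [(2,6)] -> total=22
Click 3 (6,4) count=1: revealed 1 new [(6,4)] -> total=23
Click 4 (0,6) count=1: revealed 1 new [(0,6)] -> total=24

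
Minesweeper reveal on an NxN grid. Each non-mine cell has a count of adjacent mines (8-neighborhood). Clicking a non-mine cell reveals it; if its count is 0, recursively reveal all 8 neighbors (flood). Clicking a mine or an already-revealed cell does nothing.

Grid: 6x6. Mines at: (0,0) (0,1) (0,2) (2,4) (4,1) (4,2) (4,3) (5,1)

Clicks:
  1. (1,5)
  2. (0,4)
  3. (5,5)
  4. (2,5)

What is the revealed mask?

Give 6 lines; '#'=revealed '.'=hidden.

Click 1 (1,5) count=1: revealed 1 new [(1,5)] -> total=1
Click 2 (0,4) count=0: revealed 5 new [(0,3) (0,4) (0,5) (1,3) (1,4)] -> total=6
Click 3 (5,5) count=0: revealed 6 new [(3,4) (3,5) (4,4) (4,5) (5,4) (5,5)] -> total=12
Click 4 (2,5) count=1: revealed 1 new [(2,5)] -> total=13

Answer: ...###
...###
.....#
....##
....##
....##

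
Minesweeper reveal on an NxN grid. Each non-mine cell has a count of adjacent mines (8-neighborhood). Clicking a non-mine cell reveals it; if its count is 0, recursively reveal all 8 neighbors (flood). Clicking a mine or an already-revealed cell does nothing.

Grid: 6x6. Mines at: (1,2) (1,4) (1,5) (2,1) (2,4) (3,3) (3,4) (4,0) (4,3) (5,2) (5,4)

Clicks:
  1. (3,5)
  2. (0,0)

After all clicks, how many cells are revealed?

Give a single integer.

Answer: 5

Derivation:
Click 1 (3,5) count=2: revealed 1 new [(3,5)] -> total=1
Click 2 (0,0) count=0: revealed 4 new [(0,0) (0,1) (1,0) (1,1)] -> total=5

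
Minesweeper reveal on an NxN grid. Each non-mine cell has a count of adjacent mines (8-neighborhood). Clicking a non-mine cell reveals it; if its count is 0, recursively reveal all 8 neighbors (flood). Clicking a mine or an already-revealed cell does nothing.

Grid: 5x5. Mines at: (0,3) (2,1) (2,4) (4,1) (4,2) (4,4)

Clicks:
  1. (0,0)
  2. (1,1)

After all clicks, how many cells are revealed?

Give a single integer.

Click 1 (0,0) count=0: revealed 6 new [(0,0) (0,1) (0,2) (1,0) (1,1) (1,2)] -> total=6
Click 2 (1,1) count=1: revealed 0 new [(none)] -> total=6

Answer: 6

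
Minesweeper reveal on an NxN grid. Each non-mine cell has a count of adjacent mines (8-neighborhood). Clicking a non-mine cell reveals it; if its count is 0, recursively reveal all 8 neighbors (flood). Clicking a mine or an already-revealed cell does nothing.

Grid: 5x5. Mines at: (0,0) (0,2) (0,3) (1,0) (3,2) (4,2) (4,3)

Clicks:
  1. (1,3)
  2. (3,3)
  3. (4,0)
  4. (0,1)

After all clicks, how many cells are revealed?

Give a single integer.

Click 1 (1,3) count=2: revealed 1 new [(1,3)] -> total=1
Click 2 (3,3) count=3: revealed 1 new [(3,3)] -> total=2
Click 3 (4,0) count=0: revealed 6 new [(2,0) (2,1) (3,0) (3,1) (4,0) (4,1)] -> total=8
Click 4 (0,1) count=3: revealed 1 new [(0,1)] -> total=9

Answer: 9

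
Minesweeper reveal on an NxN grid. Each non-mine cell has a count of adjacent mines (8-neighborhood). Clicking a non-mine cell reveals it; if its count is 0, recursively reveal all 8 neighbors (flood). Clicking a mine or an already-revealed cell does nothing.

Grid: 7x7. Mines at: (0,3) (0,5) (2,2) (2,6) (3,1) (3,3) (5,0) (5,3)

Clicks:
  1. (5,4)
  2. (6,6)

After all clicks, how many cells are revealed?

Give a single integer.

Click 1 (5,4) count=1: revealed 1 new [(5,4)] -> total=1
Click 2 (6,6) count=0: revealed 11 new [(3,4) (3,5) (3,6) (4,4) (4,5) (4,6) (5,5) (5,6) (6,4) (6,5) (6,6)] -> total=12

Answer: 12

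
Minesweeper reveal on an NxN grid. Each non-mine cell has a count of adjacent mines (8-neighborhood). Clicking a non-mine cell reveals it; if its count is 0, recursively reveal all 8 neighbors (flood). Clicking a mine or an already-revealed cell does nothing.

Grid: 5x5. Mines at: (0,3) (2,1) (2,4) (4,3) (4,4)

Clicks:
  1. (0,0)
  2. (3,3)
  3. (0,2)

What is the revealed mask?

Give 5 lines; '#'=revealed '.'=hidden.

Answer: ###..
###..
.....
...#.
.....

Derivation:
Click 1 (0,0) count=0: revealed 6 new [(0,0) (0,1) (0,2) (1,0) (1,1) (1,2)] -> total=6
Click 2 (3,3) count=3: revealed 1 new [(3,3)] -> total=7
Click 3 (0,2) count=1: revealed 0 new [(none)] -> total=7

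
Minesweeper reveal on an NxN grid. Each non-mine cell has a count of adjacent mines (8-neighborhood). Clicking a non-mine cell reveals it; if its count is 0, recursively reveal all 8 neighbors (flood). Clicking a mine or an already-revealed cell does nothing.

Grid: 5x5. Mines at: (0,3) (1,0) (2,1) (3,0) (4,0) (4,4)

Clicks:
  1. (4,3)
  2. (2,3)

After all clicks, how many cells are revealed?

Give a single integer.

Click 1 (4,3) count=1: revealed 1 new [(4,3)] -> total=1
Click 2 (2,3) count=0: revealed 9 new [(1,2) (1,3) (1,4) (2,2) (2,3) (2,4) (3,2) (3,3) (3,4)] -> total=10

Answer: 10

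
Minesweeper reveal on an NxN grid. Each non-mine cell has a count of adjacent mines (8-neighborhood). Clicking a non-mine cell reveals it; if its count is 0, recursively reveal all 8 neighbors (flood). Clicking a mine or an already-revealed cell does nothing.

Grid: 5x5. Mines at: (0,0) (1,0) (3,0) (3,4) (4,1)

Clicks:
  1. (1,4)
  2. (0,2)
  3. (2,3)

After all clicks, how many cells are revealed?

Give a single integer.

Answer: 15

Derivation:
Click 1 (1,4) count=0: revealed 15 new [(0,1) (0,2) (0,3) (0,4) (1,1) (1,2) (1,3) (1,4) (2,1) (2,2) (2,3) (2,4) (3,1) (3,2) (3,3)] -> total=15
Click 2 (0,2) count=0: revealed 0 new [(none)] -> total=15
Click 3 (2,3) count=1: revealed 0 new [(none)] -> total=15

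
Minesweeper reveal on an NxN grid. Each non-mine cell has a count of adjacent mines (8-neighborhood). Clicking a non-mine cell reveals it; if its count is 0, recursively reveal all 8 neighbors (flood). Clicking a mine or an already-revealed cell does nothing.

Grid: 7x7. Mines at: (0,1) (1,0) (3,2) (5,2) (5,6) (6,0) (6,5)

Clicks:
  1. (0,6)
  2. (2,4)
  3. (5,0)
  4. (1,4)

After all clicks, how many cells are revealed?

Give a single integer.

Click 1 (0,6) count=0: revealed 26 new [(0,2) (0,3) (0,4) (0,5) (0,6) (1,2) (1,3) (1,4) (1,5) (1,6) (2,2) (2,3) (2,4) (2,5) (2,6) (3,3) (3,4) (3,5) (3,6) (4,3) (4,4) (4,5) (4,6) (5,3) (5,4) (5,5)] -> total=26
Click 2 (2,4) count=0: revealed 0 new [(none)] -> total=26
Click 3 (5,0) count=1: revealed 1 new [(5,0)] -> total=27
Click 4 (1,4) count=0: revealed 0 new [(none)] -> total=27

Answer: 27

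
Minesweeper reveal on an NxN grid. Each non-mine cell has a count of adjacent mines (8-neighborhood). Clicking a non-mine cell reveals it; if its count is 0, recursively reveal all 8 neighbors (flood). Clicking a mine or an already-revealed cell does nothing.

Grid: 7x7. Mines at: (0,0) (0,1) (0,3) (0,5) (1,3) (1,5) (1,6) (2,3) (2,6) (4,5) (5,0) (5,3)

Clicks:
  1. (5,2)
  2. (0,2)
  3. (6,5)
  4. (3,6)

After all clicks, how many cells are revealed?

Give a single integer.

Click 1 (5,2) count=1: revealed 1 new [(5,2)] -> total=1
Click 2 (0,2) count=3: revealed 1 new [(0,2)] -> total=2
Click 3 (6,5) count=0: revealed 6 new [(5,4) (5,5) (5,6) (6,4) (6,5) (6,6)] -> total=8
Click 4 (3,6) count=2: revealed 1 new [(3,6)] -> total=9

Answer: 9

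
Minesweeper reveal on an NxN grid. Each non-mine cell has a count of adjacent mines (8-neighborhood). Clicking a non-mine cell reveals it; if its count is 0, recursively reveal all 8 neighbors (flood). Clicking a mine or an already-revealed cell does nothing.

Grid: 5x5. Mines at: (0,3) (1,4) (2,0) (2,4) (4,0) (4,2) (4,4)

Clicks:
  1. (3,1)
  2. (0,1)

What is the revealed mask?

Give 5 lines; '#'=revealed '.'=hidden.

Click 1 (3,1) count=3: revealed 1 new [(3,1)] -> total=1
Click 2 (0,1) count=0: revealed 6 new [(0,0) (0,1) (0,2) (1,0) (1,1) (1,2)] -> total=7

Answer: ###..
###..
.....
.#...
.....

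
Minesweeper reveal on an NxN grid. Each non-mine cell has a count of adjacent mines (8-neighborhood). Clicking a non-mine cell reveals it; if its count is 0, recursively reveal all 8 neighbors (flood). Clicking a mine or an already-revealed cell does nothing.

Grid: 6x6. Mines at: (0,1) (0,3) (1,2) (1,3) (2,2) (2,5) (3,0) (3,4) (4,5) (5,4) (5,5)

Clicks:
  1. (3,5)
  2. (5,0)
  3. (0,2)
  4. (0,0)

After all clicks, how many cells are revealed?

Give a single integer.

Click 1 (3,5) count=3: revealed 1 new [(3,5)] -> total=1
Click 2 (5,0) count=0: revealed 11 new [(3,1) (3,2) (3,3) (4,0) (4,1) (4,2) (4,3) (5,0) (5,1) (5,2) (5,3)] -> total=12
Click 3 (0,2) count=4: revealed 1 new [(0,2)] -> total=13
Click 4 (0,0) count=1: revealed 1 new [(0,0)] -> total=14

Answer: 14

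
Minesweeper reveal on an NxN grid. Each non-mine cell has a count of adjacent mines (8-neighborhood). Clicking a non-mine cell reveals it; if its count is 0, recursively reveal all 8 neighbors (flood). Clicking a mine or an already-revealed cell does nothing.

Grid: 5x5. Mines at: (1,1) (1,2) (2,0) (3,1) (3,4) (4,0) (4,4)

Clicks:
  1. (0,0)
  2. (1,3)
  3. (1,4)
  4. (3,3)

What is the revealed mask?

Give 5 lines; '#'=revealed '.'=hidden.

Answer: #..##
...##
...##
...#.
.....

Derivation:
Click 1 (0,0) count=1: revealed 1 new [(0,0)] -> total=1
Click 2 (1,3) count=1: revealed 1 new [(1,3)] -> total=2
Click 3 (1,4) count=0: revealed 5 new [(0,3) (0,4) (1,4) (2,3) (2,4)] -> total=7
Click 4 (3,3) count=2: revealed 1 new [(3,3)] -> total=8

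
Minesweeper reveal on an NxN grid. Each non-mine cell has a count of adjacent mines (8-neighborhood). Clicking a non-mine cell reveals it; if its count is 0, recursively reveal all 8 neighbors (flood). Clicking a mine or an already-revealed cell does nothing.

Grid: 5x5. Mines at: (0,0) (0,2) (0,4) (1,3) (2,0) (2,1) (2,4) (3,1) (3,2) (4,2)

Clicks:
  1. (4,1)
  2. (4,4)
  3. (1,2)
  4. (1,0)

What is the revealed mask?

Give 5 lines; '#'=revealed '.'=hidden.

Answer: .....
#.#..
.....
...##
.#.##

Derivation:
Click 1 (4,1) count=3: revealed 1 new [(4,1)] -> total=1
Click 2 (4,4) count=0: revealed 4 new [(3,3) (3,4) (4,3) (4,4)] -> total=5
Click 3 (1,2) count=3: revealed 1 new [(1,2)] -> total=6
Click 4 (1,0) count=3: revealed 1 new [(1,0)] -> total=7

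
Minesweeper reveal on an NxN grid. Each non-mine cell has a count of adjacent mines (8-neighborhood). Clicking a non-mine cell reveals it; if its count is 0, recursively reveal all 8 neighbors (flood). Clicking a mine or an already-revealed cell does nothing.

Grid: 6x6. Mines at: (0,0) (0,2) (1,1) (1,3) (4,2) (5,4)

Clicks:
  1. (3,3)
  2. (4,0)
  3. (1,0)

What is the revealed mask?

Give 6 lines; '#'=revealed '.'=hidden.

Answer: ......
#.....
##....
##.#..
##....
##....

Derivation:
Click 1 (3,3) count=1: revealed 1 new [(3,3)] -> total=1
Click 2 (4,0) count=0: revealed 8 new [(2,0) (2,1) (3,0) (3,1) (4,0) (4,1) (5,0) (5,1)] -> total=9
Click 3 (1,0) count=2: revealed 1 new [(1,0)] -> total=10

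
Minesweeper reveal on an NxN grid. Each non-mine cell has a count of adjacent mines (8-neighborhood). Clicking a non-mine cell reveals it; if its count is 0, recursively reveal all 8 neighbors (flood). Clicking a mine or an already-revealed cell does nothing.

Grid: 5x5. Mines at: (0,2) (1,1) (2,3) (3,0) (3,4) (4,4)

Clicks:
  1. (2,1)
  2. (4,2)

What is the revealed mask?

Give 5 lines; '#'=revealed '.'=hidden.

Answer: .....
.....
.#...
.###.
.###.

Derivation:
Click 1 (2,1) count=2: revealed 1 new [(2,1)] -> total=1
Click 2 (4,2) count=0: revealed 6 new [(3,1) (3,2) (3,3) (4,1) (4,2) (4,3)] -> total=7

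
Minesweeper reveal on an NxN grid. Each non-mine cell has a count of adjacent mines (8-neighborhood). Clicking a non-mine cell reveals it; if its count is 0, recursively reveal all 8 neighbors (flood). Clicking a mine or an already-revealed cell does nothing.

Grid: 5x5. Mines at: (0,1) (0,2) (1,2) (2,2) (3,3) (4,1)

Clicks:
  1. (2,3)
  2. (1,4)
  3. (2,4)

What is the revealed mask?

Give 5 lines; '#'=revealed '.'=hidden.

Answer: ...##
...##
...##
.....
.....

Derivation:
Click 1 (2,3) count=3: revealed 1 new [(2,3)] -> total=1
Click 2 (1,4) count=0: revealed 5 new [(0,3) (0,4) (1,3) (1,4) (2,4)] -> total=6
Click 3 (2,4) count=1: revealed 0 new [(none)] -> total=6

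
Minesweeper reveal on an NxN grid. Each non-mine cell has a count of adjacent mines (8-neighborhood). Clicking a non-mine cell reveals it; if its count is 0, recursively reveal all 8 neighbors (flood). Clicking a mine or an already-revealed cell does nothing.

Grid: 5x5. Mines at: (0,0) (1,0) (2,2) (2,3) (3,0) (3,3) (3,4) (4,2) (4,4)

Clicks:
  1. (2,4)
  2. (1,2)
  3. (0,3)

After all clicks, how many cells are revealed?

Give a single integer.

Answer: 9

Derivation:
Click 1 (2,4) count=3: revealed 1 new [(2,4)] -> total=1
Click 2 (1,2) count=2: revealed 1 new [(1,2)] -> total=2
Click 3 (0,3) count=0: revealed 7 new [(0,1) (0,2) (0,3) (0,4) (1,1) (1,3) (1,4)] -> total=9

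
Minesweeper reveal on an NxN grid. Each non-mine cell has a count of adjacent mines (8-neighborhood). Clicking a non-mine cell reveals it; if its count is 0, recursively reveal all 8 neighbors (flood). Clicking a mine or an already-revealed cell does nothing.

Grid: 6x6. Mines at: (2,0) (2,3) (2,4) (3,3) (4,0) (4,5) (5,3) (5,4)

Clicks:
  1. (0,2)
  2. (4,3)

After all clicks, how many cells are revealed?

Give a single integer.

Answer: 13

Derivation:
Click 1 (0,2) count=0: revealed 12 new [(0,0) (0,1) (0,2) (0,3) (0,4) (0,5) (1,0) (1,1) (1,2) (1,3) (1,4) (1,5)] -> total=12
Click 2 (4,3) count=3: revealed 1 new [(4,3)] -> total=13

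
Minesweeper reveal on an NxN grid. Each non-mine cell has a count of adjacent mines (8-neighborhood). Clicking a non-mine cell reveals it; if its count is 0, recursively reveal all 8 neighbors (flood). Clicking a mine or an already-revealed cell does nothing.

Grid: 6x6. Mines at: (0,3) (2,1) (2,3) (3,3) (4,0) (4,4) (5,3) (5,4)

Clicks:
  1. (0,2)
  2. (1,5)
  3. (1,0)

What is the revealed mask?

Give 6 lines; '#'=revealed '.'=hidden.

Click 1 (0,2) count=1: revealed 1 new [(0,2)] -> total=1
Click 2 (1,5) count=0: revealed 8 new [(0,4) (0,5) (1,4) (1,5) (2,4) (2,5) (3,4) (3,5)] -> total=9
Click 3 (1,0) count=1: revealed 1 new [(1,0)] -> total=10

Answer: ..#.##
#...##
....##
....##
......
......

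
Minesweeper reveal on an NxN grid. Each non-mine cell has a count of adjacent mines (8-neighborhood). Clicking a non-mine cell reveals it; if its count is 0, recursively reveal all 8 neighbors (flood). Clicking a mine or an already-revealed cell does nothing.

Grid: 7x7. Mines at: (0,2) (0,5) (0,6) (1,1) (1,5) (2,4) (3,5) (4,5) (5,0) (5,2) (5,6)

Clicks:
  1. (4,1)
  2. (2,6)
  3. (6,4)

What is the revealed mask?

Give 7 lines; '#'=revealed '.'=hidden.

Answer: .......
.......
......#
.......
.#.....
...###.
...###.

Derivation:
Click 1 (4,1) count=2: revealed 1 new [(4,1)] -> total=1
Click 2 (2,6) count=2: revealed 1 new [(2,6)] -> total=2
Click 3 (6,4) count=0: revealed 6 new [(5,3) (5,4) (5,5) (6,3) (6,4) (6,5)] -> total=8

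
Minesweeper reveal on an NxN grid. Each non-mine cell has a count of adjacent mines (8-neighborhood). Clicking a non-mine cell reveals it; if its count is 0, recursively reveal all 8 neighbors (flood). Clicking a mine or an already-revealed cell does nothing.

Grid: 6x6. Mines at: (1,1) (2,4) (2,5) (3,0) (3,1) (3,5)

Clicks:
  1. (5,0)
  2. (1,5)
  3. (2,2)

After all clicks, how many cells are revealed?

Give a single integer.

Answer: 17

Derivation:
Click 1 (5,0) count=0: revealed 15 new [(3,2) (3,3) (3,4) (4,0) (4,1) (4,2) (4,3) (4,4) (4,5) (5,0) (5,1) (5,2) (5,3) (5,4) (5,5)] -> total=15
Click 2 (1,5) count=2: revealed 1 new [(1,5)] -> total=16
Click 3 (2,2) count=2: revealed 1 new [(2,2)] -> total=17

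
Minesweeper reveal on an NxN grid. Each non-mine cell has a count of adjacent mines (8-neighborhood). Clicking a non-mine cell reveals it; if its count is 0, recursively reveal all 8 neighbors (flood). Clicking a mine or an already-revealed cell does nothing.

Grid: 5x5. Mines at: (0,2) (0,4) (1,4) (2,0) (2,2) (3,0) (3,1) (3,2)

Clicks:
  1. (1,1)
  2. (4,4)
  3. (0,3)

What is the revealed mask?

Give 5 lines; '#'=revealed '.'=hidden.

Answer: ...#.
.#...
...##
...##
...##

Derivation:
Click 1 (1,1) count=3: revealed 1 new [(1,1)] -> total=1
Click 2 (4,4) count=0: revealed 6 new [(2,3) (2,4) (3,3) (3,4) (4,3) (4,4)] -> total=7
Click 3 (0,3) count=3: revealed 1 new [(0,3)] -> total=8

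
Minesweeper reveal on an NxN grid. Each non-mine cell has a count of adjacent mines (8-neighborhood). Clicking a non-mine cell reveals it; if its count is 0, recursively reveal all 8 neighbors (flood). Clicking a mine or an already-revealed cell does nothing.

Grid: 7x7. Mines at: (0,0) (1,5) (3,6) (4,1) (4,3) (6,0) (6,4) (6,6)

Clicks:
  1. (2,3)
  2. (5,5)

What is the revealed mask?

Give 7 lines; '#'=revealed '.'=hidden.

Answer: .####..
#####..
#####..
#####..
.......
.....#.
.......

Derivation:
Click 1 (2,3) count=0: revealed 19 new [(0,1) (0,2) (0,3) (0,4) (1,0) (1,1) (1,2) (1,3) (1,4) (2,0) (2,1) (2,2) (2,3) (2,4) (3,0) (3,1) (3,2) (3,3) (3,4)] -> total=19
Click 2 (5,5) count=2: revealed 1 new [(5,5)] -> total=20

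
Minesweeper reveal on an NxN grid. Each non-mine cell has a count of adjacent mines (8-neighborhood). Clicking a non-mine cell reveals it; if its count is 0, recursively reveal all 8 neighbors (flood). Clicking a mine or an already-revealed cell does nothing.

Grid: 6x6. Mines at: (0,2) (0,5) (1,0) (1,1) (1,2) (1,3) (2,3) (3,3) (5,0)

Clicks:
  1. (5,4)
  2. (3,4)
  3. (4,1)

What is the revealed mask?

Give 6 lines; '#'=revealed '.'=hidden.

Click 1 (5,4) count=0: revealed 16 new [(1,4) (1,5) (2,4) (2,5) (3,4) (3,5) (4,1) (4,2) (4,3) (4,4) (4,5) (5,1) (5,2) (5,3) (5,4) (5,5)] -> total=16
Click 2 (3,4) count=2: revealed 0 new [(none)] -> total=16
Click 3 (4,1) count=1: revealed 0 new [(none)] -> total=16

Answer: ......
....##
....##
....##
.#####
.#####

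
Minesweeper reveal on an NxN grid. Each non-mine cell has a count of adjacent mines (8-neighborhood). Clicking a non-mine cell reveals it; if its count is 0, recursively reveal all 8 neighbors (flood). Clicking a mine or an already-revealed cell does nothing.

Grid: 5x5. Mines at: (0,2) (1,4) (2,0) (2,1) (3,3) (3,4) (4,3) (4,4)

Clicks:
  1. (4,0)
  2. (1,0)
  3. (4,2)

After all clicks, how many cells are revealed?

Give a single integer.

Click 1 (4,0) count=0: revealed 6 new [(3,0) (3,1) (3,2) (4,0) (4,1) (4,2)] -> total=6
Click 2 (1,0) count=2: revealed 1 new [(1,0)] -> total=7
Click 3 (4,2) count=2: revealed 0 new [(none)] -> total=7

Answer: 7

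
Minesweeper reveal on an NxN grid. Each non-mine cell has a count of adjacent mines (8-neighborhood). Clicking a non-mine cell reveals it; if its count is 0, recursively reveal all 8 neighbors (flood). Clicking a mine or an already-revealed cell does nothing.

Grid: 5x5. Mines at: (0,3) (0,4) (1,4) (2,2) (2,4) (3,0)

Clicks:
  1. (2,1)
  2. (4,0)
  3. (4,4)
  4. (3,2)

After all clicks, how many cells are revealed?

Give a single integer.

Answer: 10

Derivation:
Click 1 (2,1) count=2: revealed 1 new [(2,1)] -> total=1
Click 2 (4,0) count=1: revealed 1 new [(4,0)] -> total=2
Click 3 (4,4) count=0: revealed 8 new [(3,1) (3,2) (3,3) (3,4) (4,1) (4,2) (4,3) (4,4)] -> total=10
Click 4 (3,2) count=1: revealed 0 new [(none)] -> total=10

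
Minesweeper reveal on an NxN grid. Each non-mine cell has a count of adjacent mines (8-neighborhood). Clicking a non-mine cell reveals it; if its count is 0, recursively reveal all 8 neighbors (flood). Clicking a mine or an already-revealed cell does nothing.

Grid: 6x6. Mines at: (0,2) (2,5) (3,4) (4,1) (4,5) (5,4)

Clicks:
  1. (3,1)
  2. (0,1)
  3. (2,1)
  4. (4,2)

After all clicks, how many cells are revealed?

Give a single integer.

Answer: 15

Derivation:
Click 1 (3,1) count=1: revealed 1 new [(3,1)] -> total=1
Click 2 (0,1) count=1: revealed 1 new [(0,1)] -> total=2
Click 3 (2,1) count=0: revealed 12 new [(0,0) (1,0) (1,1) (1,2) (1,3) (2,0) (2,1) (2,2) (2,3) (3,0) (3,2) (3,3)] -> total=14
Click 4 (4,2) count=1: revealed 1 new [(4,2)] -> total=15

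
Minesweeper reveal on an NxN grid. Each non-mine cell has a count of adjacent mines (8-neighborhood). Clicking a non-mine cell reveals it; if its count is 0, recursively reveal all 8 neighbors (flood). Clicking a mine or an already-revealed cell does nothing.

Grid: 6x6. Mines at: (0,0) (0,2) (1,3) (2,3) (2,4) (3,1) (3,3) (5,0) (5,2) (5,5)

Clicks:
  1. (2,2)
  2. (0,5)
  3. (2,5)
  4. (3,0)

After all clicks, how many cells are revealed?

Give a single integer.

Answer: 7

Derivation:
Click 1 (2,2) count=4: revealed 1 new [(2,2)] -> total=1
Click 2 (0,5) count=0: revealed 4 new [(0,4) (0,5) (1,4) (1,5)] -> total=5
Click 3 (2,5) count=1: revealed 1 new [(2,5)] -> total=6
Click 4 (3,0) count=1: revealed 1 new [(3,0)] -> total=7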